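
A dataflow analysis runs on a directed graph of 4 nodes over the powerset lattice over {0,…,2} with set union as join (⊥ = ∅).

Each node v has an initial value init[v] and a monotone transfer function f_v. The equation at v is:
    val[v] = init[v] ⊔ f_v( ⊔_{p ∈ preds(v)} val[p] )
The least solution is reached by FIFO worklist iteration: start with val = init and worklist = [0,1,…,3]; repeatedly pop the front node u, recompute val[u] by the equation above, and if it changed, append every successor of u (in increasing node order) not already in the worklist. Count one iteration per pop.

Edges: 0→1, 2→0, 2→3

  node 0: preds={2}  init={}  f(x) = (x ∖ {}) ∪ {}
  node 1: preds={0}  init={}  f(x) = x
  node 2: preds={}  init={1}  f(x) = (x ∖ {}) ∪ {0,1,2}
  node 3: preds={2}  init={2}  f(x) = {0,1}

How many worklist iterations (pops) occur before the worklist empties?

6

Iteration log — 6 steps:
  step 1. node 0  ⊔preds={1}  new={1}  old={}  +wl: 
  step 2. node 1  ⊔preds={1}  new={1}  old={}  +wl: 
  step 3. node 2  ⊔preds={}  new={0,1,2}  old={1}  +wl: 0
  step 4. node 3  ⊔preds={0,1,2}  new={0,1,2}  old={2}  +wl: 
  step 5. node 0  ⊔preds={0,1,2}  new={0,1,2}  old={1}  +wl: 1
  step 6. node 1  ⊔preds={0,1,2}  new={0,1,2}  old={1}  +wl: 

Least fixpoint reached:
  node 0: {0,1,2}
  node 1: {0,1,2}
  node 2: {0,1,2}
  node 3: {0,1,2}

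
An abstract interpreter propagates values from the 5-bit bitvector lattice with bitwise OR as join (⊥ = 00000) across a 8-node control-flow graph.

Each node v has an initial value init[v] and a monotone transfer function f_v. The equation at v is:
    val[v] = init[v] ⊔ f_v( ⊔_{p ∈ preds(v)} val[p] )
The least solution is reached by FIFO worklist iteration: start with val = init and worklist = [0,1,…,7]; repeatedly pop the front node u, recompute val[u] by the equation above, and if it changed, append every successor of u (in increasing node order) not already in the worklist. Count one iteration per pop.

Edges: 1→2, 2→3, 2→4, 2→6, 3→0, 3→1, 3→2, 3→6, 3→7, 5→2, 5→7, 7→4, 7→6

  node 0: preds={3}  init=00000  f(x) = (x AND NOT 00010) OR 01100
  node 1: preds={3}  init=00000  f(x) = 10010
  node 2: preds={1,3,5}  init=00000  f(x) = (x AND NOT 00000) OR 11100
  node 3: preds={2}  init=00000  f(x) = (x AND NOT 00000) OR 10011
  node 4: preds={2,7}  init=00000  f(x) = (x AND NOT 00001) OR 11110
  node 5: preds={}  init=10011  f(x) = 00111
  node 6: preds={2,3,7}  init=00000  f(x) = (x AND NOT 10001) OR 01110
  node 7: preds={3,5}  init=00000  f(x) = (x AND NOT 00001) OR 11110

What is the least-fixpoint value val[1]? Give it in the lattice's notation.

Trace (13 dequeues):
  [1] u=0 | in 00000 | out 01100 | prev 00000 | push {}
  [2] u=1 | in 00000 | out 10010 | prev 00000 | push {}
  [3] u=2 | in 10011 | out 11111 | prev 00000 | push {}
  [4] u=3 | in 11111 | out 11111 | prev 00000 | push {0,1,2}
  [5] u=4 | in 11111 | out 11110 | prev 00000 | push {}
  [6] u=5 | in 00000 | out 10111 | prev 10011 | push {}
  [7] u=6 | in 11111 | out 01110 | prev 00000 | push {}
  [8] u=7 | in 11111 | out 11110 | prev 00000 | push {4,6}
  [9] u=0 | in 11111 | out 11101 | prev 01100 | push {}
  [10] u=1 | in 11111 | out 10010 | ==
  [11] u=2 | in 11111 | out 11111 | ==
  [12] u=4 | in 11111 | out 11110 | ==
  [13] u=6 | in 11111 | out 01110 | ==

Converged values:
  [0] 11101
  [1] 10010
  [2] 11111
  [3] 11111
  [4] 11110
  [5] 10111
  [6] 01110
  [7] 11110

10010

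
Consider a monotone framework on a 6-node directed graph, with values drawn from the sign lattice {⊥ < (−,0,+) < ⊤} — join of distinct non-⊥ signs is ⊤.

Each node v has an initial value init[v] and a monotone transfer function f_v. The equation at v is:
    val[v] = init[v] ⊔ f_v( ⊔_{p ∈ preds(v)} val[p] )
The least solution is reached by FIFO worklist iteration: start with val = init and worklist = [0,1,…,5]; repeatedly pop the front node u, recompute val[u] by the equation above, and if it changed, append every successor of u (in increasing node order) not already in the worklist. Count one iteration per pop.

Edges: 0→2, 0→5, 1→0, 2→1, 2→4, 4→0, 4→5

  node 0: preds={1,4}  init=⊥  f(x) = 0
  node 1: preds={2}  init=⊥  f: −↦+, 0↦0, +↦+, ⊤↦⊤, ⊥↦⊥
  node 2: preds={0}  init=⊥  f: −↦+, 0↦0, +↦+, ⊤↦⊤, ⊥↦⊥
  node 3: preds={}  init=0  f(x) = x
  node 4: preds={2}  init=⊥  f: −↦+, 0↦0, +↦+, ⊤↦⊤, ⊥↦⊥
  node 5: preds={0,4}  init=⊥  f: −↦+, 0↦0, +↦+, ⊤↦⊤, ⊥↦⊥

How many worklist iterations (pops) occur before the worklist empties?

8

Iteration log — 8 steps:
  step 1. node 0  ⊔preds=⊥  new=0  old=⊥  +wl: 
  step 2. node 1  ⊔preds=⊥  new=⊥  stable
  step 3. node 2  ⊔preds=0  new=0  old=⊥  +wl: 1
  step 4. node 3  ⊔preds=⊥  new=0  stable
  step 5. node 4  ⊔preds=0  new=0  old=⊥  +wl: 0
  step 6. node 5  ⊔preds=0  new=0  old=⊥  +wl: 
  step 7. node 1  ⊔preds=0  new=0  old=⊥  +wl: 
  step 8. node 0  ⊔preds=0  new=0  stable

Least fixpoint reached:
  node 0: 0
  node 1: 0
  node 2: 0
  node 3: 0
  node 4: 0
  node 5: 0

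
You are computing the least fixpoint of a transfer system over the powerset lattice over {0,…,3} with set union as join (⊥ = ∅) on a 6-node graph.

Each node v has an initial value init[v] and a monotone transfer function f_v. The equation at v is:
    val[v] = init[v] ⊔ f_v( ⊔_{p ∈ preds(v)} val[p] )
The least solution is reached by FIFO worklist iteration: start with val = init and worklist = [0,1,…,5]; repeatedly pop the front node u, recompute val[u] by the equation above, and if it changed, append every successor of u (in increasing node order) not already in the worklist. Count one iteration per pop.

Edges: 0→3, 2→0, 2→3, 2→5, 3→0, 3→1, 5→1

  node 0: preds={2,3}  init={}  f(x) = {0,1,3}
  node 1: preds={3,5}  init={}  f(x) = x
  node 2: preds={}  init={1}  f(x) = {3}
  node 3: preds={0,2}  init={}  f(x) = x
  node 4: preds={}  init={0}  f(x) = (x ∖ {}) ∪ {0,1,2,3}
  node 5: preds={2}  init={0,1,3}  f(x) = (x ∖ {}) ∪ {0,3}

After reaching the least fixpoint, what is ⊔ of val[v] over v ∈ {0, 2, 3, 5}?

Worklist (8 pops):
  #1 pop 0: in={1} → {0,1,3} (was {}); enqueue []
  #2 pop 1: in={0,1,3} → {0,1,3} (was {}); enqueue []
  #3 pop 2: in={} → {1,3} (was {1}); enqueue [0]
  #4 pop 3: in={0,1,3} → {0,1,3} (was {}); enqueue [1]
  #5 pop 4: in={} → {0,1,2,3} (was {0}); enqueue []
  #6 pop 5: in={1,3} → {0,1,3} (no change)
  #7 pop 0: in={0,1,3} → {0,1,3} (no change)
  #8 pop 1: in={0,1,3} → {0,1,3} (no change)

Fixpoint:
  val[0] = {0,1,3}
  val[1] = {0,1,3}
  val[2] = {1,3}
  val[3] = {0,1,3}
  val[4] = {0,1,2,3}
  val[5] = {0,1,3}

{0,1,3}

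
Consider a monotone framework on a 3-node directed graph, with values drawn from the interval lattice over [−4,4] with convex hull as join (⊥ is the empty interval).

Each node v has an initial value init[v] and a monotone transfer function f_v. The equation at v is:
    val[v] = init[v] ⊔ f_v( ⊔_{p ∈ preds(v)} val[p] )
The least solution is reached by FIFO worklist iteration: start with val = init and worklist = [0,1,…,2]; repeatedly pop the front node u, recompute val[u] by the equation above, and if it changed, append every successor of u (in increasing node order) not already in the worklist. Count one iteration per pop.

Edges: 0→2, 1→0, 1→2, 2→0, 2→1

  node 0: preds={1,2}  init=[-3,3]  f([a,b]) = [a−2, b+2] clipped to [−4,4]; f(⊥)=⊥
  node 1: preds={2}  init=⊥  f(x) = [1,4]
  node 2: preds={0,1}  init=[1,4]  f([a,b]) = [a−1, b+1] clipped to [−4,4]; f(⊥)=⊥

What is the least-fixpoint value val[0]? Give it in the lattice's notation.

[-4,4]

Worklist (6 pops):
  #1 pop 0: in=[1,4] → [-3,4] (was [-3,3]); enqueue []
  #2 pop 1: in=[1,4] → [1,4] (was ⊥); enqueue [0]
  #3 pop 2: in=[-3,4] → [-4,4] (was [1,4]); enqueue [1]
  #4 pop 0: in=[-4,4] → [-4,4] (was [-3,4]); enqueue [2]
  #5 pop 1: in=[-4,4] → [1,4] (no change)
  #6 pop 2: in=[-4,4] → [-4,4] (no change)

Fixpoint:
  val[0] = [-4,4]
  val[1] = [1,4]
  val[2] = [-4,4]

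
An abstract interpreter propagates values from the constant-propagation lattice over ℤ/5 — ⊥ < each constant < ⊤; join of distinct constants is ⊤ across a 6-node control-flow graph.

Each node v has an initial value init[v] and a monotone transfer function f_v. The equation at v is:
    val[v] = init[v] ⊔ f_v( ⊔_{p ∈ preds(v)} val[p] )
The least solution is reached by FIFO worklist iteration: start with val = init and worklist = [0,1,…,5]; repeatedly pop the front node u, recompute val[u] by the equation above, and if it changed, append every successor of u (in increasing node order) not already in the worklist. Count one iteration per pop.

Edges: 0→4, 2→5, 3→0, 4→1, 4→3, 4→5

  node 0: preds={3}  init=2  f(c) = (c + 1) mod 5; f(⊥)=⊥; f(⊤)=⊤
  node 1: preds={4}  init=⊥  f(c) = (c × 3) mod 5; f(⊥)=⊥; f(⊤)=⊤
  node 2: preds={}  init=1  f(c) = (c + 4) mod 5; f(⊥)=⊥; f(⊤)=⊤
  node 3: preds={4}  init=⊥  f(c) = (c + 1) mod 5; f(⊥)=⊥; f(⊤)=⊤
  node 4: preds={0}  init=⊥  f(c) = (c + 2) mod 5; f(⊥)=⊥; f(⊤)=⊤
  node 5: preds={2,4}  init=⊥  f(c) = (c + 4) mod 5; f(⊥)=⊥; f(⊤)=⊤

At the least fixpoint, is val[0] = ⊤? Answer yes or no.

Iteration log — 14 steps:
  step 1. node 0  ⊔preds=⊥  new=2  stable
  step 2. node 1  ⊔preds=⊥  new=⊥  stable
  step 3. node 2  ⊔preds=⊥  new=1  stable
  step 4. node 3  ⊔preds=⊥  new=⊥  stable
  step 5. node 4  ⊔preds=2  new=4  old=⊥  +wl: 1,3
  step 6. node 5  ⊔preds=⊤  new=⊤  old=⊥  +wl: 
  step 7. node 1  ⊔preds=4  new=2  old=⊥  +wl: 
  step 8. node 3  ⊔preds=4  new=0  old=⊥  +wl: 0
  step 9. node 0  ⊔preds=0  new=⊤  old=2  +wl: 4
  step 10. node 4  ⊔preds=⊤  new=⊤  old=4  +wl: 1,3,5
  step 11. node 1  ⊔preds=⊤  new=⊤  old=2  +wl: 
  step 12. node 3  ⊔preds=⊤  new=⊤  old=0  +wl: 0
  step 13. node 5  ⊔preds=⊤  new=⊤  stable
  step 14. node 0  ⊔preds=⊤  new=⊤  stable

Least fixpoint reached:
  node 0: ⊤
  node 1: ⊤
  node 2: 1
  node 3: ⊤
  node 4: ⊤
  node 5: ⊤

yes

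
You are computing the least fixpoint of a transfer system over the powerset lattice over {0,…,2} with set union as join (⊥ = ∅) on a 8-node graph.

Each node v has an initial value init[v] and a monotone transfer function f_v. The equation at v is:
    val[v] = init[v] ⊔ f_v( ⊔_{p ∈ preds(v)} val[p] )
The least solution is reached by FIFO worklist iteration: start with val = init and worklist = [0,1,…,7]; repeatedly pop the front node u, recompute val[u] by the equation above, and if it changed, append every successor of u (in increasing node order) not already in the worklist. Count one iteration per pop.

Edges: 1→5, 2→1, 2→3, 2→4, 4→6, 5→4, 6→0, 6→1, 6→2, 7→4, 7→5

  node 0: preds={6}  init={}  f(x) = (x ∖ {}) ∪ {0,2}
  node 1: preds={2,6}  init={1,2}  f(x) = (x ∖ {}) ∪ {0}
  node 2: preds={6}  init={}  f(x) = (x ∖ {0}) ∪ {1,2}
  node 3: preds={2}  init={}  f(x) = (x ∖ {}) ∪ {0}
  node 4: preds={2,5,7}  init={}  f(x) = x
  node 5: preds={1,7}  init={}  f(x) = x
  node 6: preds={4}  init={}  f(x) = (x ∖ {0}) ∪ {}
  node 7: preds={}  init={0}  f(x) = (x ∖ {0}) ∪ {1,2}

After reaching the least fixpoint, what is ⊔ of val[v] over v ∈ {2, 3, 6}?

{0,1,2}

Trace (13 dequeues):
  [1] u=0 | in {} | out {0,2} | prev {} | push {}
  [2] u=1 | in {} | out {0,1,2} | prev {1,2} | push {}
  [3] u=2 | in {} | out {1,2} | prev {} | push {1}
  [4] u=3 | in {1,2} | out {0,1,2} | prev {} | push {}
  [5] u=4 | in {0,1,2} | out {0,1,2} | prev {} | push {}
  [6] u=5 | in {0,1,2} | out {0,1,2} | prev {} | push {4}
  [7] u=6 | in {0,1,2} | out {1,2} | prev {} | push {0,2}
  [8] u=7 | in {} | out {0,1,2} | prev {0} | push {5}
  [9] u=1 | in {1,2} | out {0,1,2} | ==
  [10] u=4 | in {0,1,2} | out {0,1,2} | ==
  [11] u=0 | in {1,2} | out {0,1,2} | prev {0,2} | push {}
  [12] u=2 | in {1,2} | out {1,2} | ==
  [13] u=5 | in {0,1,2} | out {0,1,2} | ==

Converged values:
  [0] {0,1,2}
  [1] {0,1,2}
  [2] {1,2}
  [3] {0,1,2}
  [4] {0,1,2}
  [5] {0,1,2}
  [6] {1,2}
  [7] {0,1,2}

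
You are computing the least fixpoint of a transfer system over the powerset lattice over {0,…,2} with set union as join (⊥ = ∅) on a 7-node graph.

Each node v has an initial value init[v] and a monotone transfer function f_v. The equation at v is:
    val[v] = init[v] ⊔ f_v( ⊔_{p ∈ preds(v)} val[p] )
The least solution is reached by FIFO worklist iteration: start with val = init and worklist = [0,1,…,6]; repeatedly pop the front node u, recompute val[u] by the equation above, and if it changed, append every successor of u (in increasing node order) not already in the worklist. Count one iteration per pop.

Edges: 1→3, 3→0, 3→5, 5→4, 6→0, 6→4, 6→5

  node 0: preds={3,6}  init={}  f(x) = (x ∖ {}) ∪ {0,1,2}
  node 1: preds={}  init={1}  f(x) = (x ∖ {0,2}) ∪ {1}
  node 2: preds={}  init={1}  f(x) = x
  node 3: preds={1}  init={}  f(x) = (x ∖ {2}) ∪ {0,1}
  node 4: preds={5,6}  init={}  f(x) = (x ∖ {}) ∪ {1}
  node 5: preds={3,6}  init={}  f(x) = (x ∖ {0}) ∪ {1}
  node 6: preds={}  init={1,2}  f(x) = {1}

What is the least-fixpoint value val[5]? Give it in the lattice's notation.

Iteration log — 9 steps:
  step 1. node 0  ⊔preds={1,2}  new={0,1,2}  old={}  +wl: 
  step 2. node 1  ⊔preds={}  new={1}  stable
  step 3. node 2  ⊔preds={}  new={1}  stable
  step 4. node 3  ⊔preds={1}  new={0,1}  old={}  +wl: 0
  step 5. node 4  ⊔preds={1,2}  new={1,2}  old={}  +wl: 
  step 6. node 5  ⊔preds={0,1,2}  new={1,2}  old={}  +wl: 4
  step 7. node 6  ⊔preds={}  new={1,2}  stable
  step 8. node 0  ⊔preds={0,1,2}  new={0,1,2}  stable
  step 9. node 4  ⊔preds={1,2}  new={1,2}  stable

Least fixpoint reached:
  node 0: {0,1,2}
  node 1: {1}
  node 2: {1}
  node 3: {0,1}
  node 4: {1,2}
  node 5: {1,2}
  node 6: {1,2}

{1,2}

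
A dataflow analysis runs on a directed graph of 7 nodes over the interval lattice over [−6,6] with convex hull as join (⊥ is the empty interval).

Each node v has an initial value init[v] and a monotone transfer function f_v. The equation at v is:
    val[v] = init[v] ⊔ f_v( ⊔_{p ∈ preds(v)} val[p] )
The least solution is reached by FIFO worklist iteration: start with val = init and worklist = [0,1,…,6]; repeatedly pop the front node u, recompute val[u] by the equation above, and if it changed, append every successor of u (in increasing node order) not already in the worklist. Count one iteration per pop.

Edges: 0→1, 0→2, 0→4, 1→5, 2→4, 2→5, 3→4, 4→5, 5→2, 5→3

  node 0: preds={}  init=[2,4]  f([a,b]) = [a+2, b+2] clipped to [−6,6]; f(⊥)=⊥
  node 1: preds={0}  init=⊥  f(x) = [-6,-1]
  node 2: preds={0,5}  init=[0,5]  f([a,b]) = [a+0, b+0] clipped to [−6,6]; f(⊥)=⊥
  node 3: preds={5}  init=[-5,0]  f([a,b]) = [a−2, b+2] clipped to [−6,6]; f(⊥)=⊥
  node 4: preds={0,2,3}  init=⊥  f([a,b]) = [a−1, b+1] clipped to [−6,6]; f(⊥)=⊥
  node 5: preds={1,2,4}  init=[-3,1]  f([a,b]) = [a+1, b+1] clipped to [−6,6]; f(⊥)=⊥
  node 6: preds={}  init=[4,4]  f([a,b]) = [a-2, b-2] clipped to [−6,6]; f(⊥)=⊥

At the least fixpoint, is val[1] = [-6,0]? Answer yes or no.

no

Worklist (11 pops):
  #1 pop 0: in=⊥ → [2,4] (no change)
  #2 pop 1: in=[2,4] → [-6,-1] (was ⊥); enqueue []
  #3 pop 2: in=[-3,4] → [-3,5] (was [0,5]); enqueue []
  #4 pop 3: in=[-3,1] → [-5,3] (was [-5,0]); enqueue []
  #5 pop 4: in=[-5,5] → [-6,6] (was ⊥); enqueue []
  #6 pop 5: in=[-6,6] → [-5,6] (was [-3,1]); enqueue [2,3]
  #7 pop 6: in=⊥ → [4,4] (no change)
  #8 pop 2: in=[-5,6] → [-5,6] (was [-3,5]); enqueue [4,5]
  #9 pop 3: in=[-5,6] → [-6,6] (was [-5,3]); enqueue []
  #10 pop 4: in=[-6,6] → [-6,6] (no change)
  #11 pop 5: in=[-6,6] → [-5,6] (no change)

Fixpoint:
  val[0] = [2,4]
  val[1] = [-6,-1]
  val[2] = [-5,6]
  val[3] = [-6,6]
  val[4] = [-6,6]
  val[5] = [-5,6]
  val[6] = [4,4]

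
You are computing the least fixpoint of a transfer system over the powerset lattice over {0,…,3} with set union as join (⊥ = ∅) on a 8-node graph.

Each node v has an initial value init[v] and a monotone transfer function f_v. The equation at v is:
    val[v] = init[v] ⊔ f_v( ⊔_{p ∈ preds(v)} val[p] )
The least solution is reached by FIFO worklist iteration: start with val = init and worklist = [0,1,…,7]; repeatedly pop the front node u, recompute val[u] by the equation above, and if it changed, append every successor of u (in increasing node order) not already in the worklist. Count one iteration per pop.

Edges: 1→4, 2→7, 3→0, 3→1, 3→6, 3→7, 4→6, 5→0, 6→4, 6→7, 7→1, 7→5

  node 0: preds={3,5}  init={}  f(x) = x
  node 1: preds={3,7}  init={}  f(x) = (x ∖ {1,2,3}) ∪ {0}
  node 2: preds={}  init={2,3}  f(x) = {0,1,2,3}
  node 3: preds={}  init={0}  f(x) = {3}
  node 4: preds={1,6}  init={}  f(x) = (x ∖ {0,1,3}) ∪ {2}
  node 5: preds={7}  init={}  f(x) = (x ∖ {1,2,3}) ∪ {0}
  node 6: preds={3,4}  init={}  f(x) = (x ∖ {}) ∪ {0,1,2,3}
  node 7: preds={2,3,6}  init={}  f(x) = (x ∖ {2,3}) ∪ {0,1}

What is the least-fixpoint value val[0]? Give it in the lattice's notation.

{0,3}

Worklist (12 pops):
  #1 pop 0: in={0} → {0} (was {}); enqueue []
  #2 pop 1: in={0} → {0} (was {}); enqueue []
  #3 pop 2: in={} → {0,1,2,3} (was {2,3}); enqueue []
  #4 pop 3: in={} → {0,3} (was {0}); enqueue [0,1]
  #5 pop 4: in={0} → {2} (was {}); enqueue []
  #6 pop 5: in={} → {0} (was {}); enqueue []
  #7 pop 6: in={0,2,3} → {0,1,2,3} (was {}); enqueue [4]
  #8 pop 7: in={0,1,2,3} → {0,1} (was {}); enqueue [5]
  #9 pop 0: in={0,3} → {0,3} (was {0}); enqueue []
  #10 pop 1: in={0,1,3} → {0} (no change)
  #11 pop 4: in={0,1,2,3} → {2} (no change)
  #12 pop 5: in={0,1} → {0} (no change)

Fixpoint:
  val[0] = {0,3}
  val[1] = {0}
  val[2] = {0,1,2,3}
  val[3] = {0,3}
  val[4] = {2}
  val[5] = {0}
  val[6] = {0,1,2,3}
  val[7] = {0,1}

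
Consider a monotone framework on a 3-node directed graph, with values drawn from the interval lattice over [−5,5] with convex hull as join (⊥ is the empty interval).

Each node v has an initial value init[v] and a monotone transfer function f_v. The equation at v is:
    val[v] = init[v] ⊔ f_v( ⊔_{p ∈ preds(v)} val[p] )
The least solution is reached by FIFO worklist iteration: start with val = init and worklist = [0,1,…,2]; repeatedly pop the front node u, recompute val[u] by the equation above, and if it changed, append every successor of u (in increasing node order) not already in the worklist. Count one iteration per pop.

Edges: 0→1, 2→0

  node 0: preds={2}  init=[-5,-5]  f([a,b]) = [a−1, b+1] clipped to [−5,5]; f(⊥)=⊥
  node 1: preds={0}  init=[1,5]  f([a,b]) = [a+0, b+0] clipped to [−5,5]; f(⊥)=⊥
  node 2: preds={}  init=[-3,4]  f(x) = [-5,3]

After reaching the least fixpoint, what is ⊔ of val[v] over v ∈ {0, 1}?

Trace (4 dequeues):
  [1] u=0 | in [-3,4] | out [-5,5] | prev [-5,-5] | push {}
  [2] u=1 | in [-5,5] | out [-5,5] | prev [1,5] | push {}
  [3] u=2 | in ⊥ | out [-5,4] | prev [-3,4] | push {0}
  [4] u=0 | in [-5,4] | out [-5,5] | ==

Converged values:
  [0] [-5,5]
  [1] [-5,5]
  [2] [-5,4]

[-5,5]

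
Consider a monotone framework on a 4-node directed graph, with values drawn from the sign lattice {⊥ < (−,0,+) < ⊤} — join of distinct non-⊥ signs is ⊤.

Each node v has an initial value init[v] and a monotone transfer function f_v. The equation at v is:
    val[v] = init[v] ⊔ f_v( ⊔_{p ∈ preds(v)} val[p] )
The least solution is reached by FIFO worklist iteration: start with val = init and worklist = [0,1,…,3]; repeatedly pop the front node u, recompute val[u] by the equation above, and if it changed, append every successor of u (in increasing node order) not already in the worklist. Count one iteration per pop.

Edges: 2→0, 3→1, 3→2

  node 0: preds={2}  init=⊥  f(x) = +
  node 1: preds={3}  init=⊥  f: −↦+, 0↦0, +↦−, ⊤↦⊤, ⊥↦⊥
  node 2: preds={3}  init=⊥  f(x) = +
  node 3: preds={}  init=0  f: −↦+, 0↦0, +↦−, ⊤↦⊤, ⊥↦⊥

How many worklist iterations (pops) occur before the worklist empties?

Trace (5 dequeues):
  [1] u=0 | in ⊥ | out + | prev ⊥ | push {}
  [2] u=1 | in 0 | out 0 | prev ⊥ | push {}
  [3] u=2 | in 0 | out + | prev ⊥ | push {0}
  [4] u=3 | in ⊥ | out 0 | ==
  [5] u=0 | in + | out + | ==

Converged values:
  [0] +
  [1] 0
  [2] +
  [3] 0

5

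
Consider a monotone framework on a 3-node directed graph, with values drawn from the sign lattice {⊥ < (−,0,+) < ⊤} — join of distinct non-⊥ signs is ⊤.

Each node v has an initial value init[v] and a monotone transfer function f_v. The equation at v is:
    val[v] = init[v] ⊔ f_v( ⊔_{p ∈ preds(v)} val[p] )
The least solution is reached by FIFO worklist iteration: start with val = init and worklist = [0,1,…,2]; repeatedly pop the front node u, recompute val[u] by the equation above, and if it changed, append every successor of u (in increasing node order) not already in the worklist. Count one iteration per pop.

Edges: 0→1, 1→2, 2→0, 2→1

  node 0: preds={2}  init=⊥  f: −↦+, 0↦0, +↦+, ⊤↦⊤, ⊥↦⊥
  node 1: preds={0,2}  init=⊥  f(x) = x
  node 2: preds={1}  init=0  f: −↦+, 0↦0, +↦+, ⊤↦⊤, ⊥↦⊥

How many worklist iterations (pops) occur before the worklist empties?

Trace (3 dequeues):
  [1] u=0 | in 0 | out 0 | prev ⊥ | push {}
  [2] u=1 | in 0 | out 0 | prev ⊥ | push {}
  [3] u=2 | in 0 | out 0 | ==

Converged values:
  [0] 0
  [1] 0
  [2] 0

3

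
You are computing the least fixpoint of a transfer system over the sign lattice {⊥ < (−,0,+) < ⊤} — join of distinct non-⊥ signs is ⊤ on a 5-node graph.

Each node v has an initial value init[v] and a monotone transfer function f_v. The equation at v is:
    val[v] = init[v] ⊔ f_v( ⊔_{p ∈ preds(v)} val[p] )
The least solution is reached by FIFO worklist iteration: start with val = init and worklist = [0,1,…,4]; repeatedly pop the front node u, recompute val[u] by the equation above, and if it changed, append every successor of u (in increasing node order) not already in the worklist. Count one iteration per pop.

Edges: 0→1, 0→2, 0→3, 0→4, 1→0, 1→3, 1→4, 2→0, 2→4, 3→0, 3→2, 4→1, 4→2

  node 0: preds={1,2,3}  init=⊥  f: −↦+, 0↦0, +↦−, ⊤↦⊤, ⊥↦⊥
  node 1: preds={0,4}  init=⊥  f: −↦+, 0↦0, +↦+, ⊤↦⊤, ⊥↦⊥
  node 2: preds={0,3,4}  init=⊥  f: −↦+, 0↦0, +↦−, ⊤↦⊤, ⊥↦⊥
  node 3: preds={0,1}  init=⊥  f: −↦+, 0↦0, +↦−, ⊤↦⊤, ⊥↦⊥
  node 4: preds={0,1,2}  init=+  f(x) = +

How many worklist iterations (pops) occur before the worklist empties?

Worklist (12 pops):
  #1 pop 0: in=⊥ → ⊥ (no change)
  #2 pop 1: in=+ → + (was ⊥); enqueue [0]
  #3 pop 2: in=+ → − (was ⊥); enqueue []
  #4 pop 3: in=+ → − (was ⊥); enqueue [2]
  #5 pop 4: in=⊤ → + (no change)
  #6 pop 0: in=⊤ → ⊤ (was ⊥); enqueue [1,3,4]
  #7 pop 2: in=⊤ → ⊤ (was −); enqueue [0]
  #8 pop 1: in=⊤ → ⊤ (was +); enqueue []
  #9 pop 3: in=⊤ → ⊤ (was −); enqueue [2]
  #10 pop 4: in=⊤ → + (no change)
  #11 pop 0: in=⊤ → ⊤ (no change)
  #12 pop 2: in=⊤ → ⊤ (no change)

Fixpoint:
  val[0] = ⊤
  val[1] = ⊤
  val[2] = ⊤
  val[3] = ⊤
  val[4] = +

12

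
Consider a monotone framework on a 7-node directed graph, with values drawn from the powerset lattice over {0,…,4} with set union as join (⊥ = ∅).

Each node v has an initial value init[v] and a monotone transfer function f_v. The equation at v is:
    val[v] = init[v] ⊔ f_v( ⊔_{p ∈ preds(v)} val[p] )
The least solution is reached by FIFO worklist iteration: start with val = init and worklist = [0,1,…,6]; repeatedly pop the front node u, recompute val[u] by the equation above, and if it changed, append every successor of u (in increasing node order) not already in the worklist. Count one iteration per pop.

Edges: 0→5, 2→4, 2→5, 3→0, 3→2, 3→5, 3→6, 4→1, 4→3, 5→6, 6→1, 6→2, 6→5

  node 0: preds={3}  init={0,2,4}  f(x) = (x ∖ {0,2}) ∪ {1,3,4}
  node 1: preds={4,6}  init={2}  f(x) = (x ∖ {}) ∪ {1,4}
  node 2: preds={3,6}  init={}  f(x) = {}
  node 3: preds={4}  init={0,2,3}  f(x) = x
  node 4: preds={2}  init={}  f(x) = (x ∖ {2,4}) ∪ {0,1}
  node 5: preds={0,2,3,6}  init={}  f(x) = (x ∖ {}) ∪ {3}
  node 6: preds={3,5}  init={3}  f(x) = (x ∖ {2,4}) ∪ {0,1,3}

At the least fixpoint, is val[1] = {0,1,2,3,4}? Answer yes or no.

yes

Trace (13 dequeues):
  [1] u=0 | in {0,2,3} | out {0,1,2,3,4} | prev {0,2,4} | push {}
  [2] u=1 | in {3} | out {1,2,3,4} | prev {2} | push {}
  [3] u=2 | in {0,2,3} | out {} | ==
  [4] u=3 | in {} | out {0,2,3} | ==
  [5] u=4 | in {} | out {0,1} | prev {} | push {1,3}
  [6] u=5 | in {0,1,2,3,4} | out {0,1,2,3,4} | prev {} | push {}
  [7] u=6 | in {0,1,2,3,4} | out {0,1,3} | prev {3} | push {2,5}
  [8] u=1 | in {0,1,3} | out {0,1,2,3,4} | prev {1,2,3,4} | push {}
  [9] u=3 | in {0,1} | out {0,1,2,3} | prev {0,2,3} | push {0,6}
  [10] u=2 | in {0,1,2,3} | out {} | ==
  [11] u=5 | in {0,1,2,3,4} | out {0,1,2,3,4} | ==
  [12] u=0 | in {0,1,2,3} | out {0,1,2,3,4} | ==
  [13] u=6 | in {0,1,2,3,4} | out {0,1,3} | ==

Converged values:
  [0] {0,1,2,3,4}
  [1] {0,1,2,3,4}
  [2] {}
  [3] {0,1,2,3}
  [4] {0,1}
  [5] {0,1,2,3,4}
  [6] {0,1,3}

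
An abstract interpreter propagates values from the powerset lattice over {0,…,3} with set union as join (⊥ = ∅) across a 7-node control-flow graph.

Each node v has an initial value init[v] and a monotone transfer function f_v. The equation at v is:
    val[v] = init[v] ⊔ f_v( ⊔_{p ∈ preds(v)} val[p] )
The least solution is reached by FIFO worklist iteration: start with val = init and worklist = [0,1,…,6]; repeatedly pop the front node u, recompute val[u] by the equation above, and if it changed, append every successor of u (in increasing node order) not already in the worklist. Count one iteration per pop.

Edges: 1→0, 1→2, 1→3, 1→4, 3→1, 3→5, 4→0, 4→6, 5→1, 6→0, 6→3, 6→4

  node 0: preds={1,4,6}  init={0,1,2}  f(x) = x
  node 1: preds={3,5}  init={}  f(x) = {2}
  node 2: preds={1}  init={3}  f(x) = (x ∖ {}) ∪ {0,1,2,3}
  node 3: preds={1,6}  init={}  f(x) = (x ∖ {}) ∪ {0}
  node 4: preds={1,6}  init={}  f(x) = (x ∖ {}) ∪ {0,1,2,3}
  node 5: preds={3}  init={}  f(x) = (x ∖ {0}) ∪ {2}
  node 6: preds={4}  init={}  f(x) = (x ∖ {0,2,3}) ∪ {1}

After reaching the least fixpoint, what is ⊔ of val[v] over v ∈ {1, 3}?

{0,1,2}

Trace (14 dequeues):
  [1] u=0 | in {} | out {0,1,2} | ==
  [2] u=1 | in {} | out {2} | prev {} | push {0}
  [3] u=2 | in {2} | out {0,1,2,3} | prev {3} | push {}
  [4] u=3 | in {2} | out {0,2} | prev {} | push {1}
  [5] u=4 | in {2} | out {0,1,2,3} | prev {} | push {}
  [6] u=5 | in {0,2} | out {2} | prev {} | push {}
  [7] u=6 | in {0,1,2,3} | out {1} | prev {} | push {3,4}
  [8] u=0 | in {0,1,2,3} | out {0,1,2,3} | prev {0,1,2} | push {}
  [9] u=1 | in {0,2} | out {2} | ==
  [10] u=3 | in {1,2} | out {0,1,2} | prev {0,2} | push {1,5}
  [11] u=4 | in {1,2} | out {0,1,2,3} | ==
  [12] u=1 | in {0,1,2} | out {2} | ==
  [13] u=5 | in {0,1,2} | out {1,2} | prev {2} | push {1}
  [14] u=1 | in {0,1,2} | out {2} | ==

Converged values:
  [0] {0,1,2,3}
  [1] {2}
  [2] {0,1,2,3}
  [3] {0,1,2}
  [4] {0,1,2,3}
  [5] {1,2}
  [6] {1}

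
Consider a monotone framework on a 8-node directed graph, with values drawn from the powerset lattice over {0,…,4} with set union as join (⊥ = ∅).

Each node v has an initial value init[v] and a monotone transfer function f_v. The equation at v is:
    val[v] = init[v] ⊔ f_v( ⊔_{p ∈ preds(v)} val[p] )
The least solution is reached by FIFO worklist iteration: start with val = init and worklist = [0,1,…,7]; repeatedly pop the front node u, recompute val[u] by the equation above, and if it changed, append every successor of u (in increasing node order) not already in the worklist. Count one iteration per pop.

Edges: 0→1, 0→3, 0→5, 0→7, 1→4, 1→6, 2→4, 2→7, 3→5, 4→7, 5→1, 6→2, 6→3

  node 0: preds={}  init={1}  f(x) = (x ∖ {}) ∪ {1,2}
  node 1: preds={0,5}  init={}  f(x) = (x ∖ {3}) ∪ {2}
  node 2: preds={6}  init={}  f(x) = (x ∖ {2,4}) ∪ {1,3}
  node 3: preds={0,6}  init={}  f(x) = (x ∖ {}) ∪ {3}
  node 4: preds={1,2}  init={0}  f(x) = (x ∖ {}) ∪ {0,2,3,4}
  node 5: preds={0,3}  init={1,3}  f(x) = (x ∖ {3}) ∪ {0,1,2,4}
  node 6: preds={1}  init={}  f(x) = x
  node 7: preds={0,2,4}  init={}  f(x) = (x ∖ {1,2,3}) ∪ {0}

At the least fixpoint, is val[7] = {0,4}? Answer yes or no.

yes

Iteration log — 18 steps:
  step 1. node 0  ⊔preds={}  new={1,2}  old={1}  +wl: 
  step 2. node 1  ⊔preds={1,2,3}  new={1,2}  old={}  +wl: 
  step 3. node 2  ⊔preds={}  new={1,3}  old={}  +wl: 
  step 4. node 3  ⊔preds={1,2}  new={1,2,3}  old={}  +wl: 
  step 5. node 4  ⊔preds={1,2,3}  new={0,1,2,3,4}  old={0}  +wl: 
  step 6. node 5  ⊔preds={1,2,3}  new={0,1,2,3,4}  old={1,3}  +wl: 1
  step 7. node 6  ⊔preds={1,2}  new={1,2}  old={}  +wl: 2,3
  step 8. node 7  ⊔preds={0,1,2,3,4}  new={0,4}  old={}  +wl: 
  step 9. node 1  ⊔preds={0,1,2,3,4}  new={0,1,2,4}  old={1,2}  +wl: 4,6
  step 10. node 2  ⊔preds={1,2}  new={1,3}  stable
  step 11. node 3  ⊔preds={1,2}  new={1,2,3}  stable
  step 12. node 4  ⊔preds={0,1,2,3,4}  new={0,1,2,3,4}  stable
  step 13. node 6  ⊔preds={0,1,2,4}  new={0,1,2,4}  old={1,2}  +wl: 2,3
  step 14. node 2  ⊔preds={0,1,2,4}  new={0,1,3}  old={1,3}  +wl: 4,7
  step 15. node 3  ⊔preds={0,1,2,4}  new={0,1,2,3,4}  old={1,2,3}  +wl: 5
  step 16. node 4  ⊔preds={0,1,2,3,4}  new={0,1,2,3,4}  stable
  step 17. node 7  ⊔preds={0,1,2,3,4}  new={0,4}  stable
  step 18. node 5  ⊔preds={0,1,2,3,4}  new={0,1,2,3,4}  stable

Least fixpoint reached:
  node 0: {1,2}
  node 1: {0,1,2,4}
  node 2: {0,1,3}
  node 3: {0,1,2,3,4}
  node 4: {0,1,2,3,4}
  node 5: {0,1,2,3,4}
  node 6: {0,1,2,4}
  node 7: {0,4}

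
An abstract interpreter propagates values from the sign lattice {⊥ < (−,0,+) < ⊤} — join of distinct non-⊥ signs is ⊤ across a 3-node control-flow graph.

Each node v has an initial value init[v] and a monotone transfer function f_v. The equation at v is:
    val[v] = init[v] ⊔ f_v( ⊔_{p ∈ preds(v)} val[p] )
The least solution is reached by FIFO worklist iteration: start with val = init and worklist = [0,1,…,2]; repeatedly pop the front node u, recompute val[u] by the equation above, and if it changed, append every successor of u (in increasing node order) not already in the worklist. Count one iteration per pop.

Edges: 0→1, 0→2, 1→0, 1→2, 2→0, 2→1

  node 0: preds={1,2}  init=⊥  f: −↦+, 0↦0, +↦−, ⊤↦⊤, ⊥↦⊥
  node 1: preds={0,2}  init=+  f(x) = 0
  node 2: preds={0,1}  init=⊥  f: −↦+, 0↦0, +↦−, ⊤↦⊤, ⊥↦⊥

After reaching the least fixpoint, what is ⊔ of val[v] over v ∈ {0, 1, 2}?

⊤

Trace (6 dequeues):
  [1] u=0 | in + | out − | prev ⊥ | push {}
  [2] u=1 | in − | out ⊤ | prev + | push {0}
  [3] u=2 | in ⊤ | out ⊤ | prev ⊥ | push {1}
  [4] u=0 | in ⊤ | out ⊤ | prev − | push {2}
  [5] u=1 | in ⊤ | out ⊤ | ==
  [6] u=2 | in ⊤ | out ⊤ | ==

Converged values:
  [0] ⊤
  [1] ⊤
  [2] ⊤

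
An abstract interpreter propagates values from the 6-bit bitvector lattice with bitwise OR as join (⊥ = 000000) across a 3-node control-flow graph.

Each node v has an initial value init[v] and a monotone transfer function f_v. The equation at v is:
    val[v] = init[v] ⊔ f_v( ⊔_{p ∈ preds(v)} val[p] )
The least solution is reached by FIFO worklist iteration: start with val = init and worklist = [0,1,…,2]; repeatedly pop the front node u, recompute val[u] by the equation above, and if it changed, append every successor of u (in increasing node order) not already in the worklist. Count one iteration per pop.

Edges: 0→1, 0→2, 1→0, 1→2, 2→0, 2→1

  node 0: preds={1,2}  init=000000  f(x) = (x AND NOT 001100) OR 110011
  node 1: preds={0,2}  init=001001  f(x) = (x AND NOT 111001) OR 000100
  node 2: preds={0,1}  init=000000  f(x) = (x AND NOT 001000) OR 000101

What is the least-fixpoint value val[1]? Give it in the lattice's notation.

001111

Worklist (5 pops):
  #1 pop 0: in=001001 → 110011 (was 000000); enqueue []
  #2 pop 1: in=110011 → 001111 (was 001001); enqueue [0]
  #3 pop 2: in=111111 → 110111 (was 000000); enqueue [1]
  #4 pop 0: in=111111 → 110011 (no change)
  #5 pop 1: in=110111 → 001111 (no change)

Fixpoint:
  val[0] = 110011
  val[1] = 001111
  val[2] = 110111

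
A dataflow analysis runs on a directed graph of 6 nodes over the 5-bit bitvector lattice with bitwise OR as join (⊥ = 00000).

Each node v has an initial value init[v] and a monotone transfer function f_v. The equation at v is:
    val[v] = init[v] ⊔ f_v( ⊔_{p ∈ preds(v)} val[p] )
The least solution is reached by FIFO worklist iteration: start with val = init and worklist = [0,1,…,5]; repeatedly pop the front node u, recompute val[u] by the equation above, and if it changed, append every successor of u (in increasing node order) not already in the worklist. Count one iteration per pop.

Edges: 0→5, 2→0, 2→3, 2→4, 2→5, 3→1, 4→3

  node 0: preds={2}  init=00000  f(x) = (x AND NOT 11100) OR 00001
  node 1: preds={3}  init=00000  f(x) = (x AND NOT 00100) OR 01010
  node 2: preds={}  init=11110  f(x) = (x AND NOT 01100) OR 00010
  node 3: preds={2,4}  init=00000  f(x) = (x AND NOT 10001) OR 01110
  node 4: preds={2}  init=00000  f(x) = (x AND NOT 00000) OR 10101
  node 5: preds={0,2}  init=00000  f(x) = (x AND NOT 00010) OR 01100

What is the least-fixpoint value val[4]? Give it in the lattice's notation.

11111

Iteration log — 8 steps:
  step 1. node 0  ⊔preds=11110  new=00011  old=00000  +wl: 
  step 2. node 1  ⊔preds=00000  new=01010  old=00000  +wl: 
  step 3. node 2  ⊔preds=00000  new=11110  stable
  step 4. node 3  ⊔preds=11110  new=01110  old=00000  +wl: 1
  step 5. node 4  ⊔preds=11110  new=11111  old=00000  +wl: 3
  step 6. node 5  ⊔preds=11111  new=11101  old=00000  +wl: 
  step 7. node 1  ⊔preds=01110  new=01010  stable
  step 8. node 3  ⊔preds=11111  new=01110  stable

Least fixpoint reached:
  node 0: 00011
  node 1: 01010
  node 2: 11110
  node 3: 01110
  node 4: 11111
  node 5: 11101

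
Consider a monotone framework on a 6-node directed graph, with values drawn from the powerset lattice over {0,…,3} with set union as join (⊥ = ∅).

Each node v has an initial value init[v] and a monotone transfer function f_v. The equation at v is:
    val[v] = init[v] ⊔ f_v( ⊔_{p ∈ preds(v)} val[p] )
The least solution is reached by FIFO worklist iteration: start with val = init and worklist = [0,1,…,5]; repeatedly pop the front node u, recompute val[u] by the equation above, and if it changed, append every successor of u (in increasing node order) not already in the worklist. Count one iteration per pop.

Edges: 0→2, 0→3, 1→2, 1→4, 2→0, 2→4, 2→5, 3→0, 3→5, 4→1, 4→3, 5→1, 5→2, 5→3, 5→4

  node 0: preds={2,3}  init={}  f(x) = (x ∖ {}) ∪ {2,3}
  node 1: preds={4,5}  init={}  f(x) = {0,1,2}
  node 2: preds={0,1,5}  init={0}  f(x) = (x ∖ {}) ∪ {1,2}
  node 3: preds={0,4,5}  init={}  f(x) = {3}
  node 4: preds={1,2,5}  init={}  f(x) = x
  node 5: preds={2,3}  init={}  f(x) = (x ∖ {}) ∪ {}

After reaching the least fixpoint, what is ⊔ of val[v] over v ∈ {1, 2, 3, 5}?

{0,1,2,3}

Trace (11 dequeues):
  [1] u=0 | in {0} | out {0,2,3} | prev {} | push {}
  [2] u=1 | in {} | out {0,1,2} | prev {} | push {}
  [3] u=2 | in {0,1,2,3} | out {0,1,2,3} | prev {0} | push {0}
  [4] u=3 | in {0,2,3} | out {3} | prev {} | push {}
  [5] u=4 | in {0,1,2,3} | out {0,1,2,3} | prev {} | push {1,3}
  [6] u=5 | in {0,1,2,3} | out {0,1,2,3} | prev {} | push {2,4}
  [7] u=0 | in {0,1,2,3} | out {0,1,2,3} | prev {0,2,3} | push {}
  [8] u=1 | in {0,1,2,3} | out {0,1,2} | ==
  [9] u=3 | in {0,1,2,3} | out {3} | ==
  [10] u=2 | in {0,1,2,3} | out {0,1,2,3} | ==
  [11] u=4 | in {0,1,2,3} | out {0,1,2,3} | ==

Converged values:
  [0] {0,1,2,3}
  [1] {0,1,2}
  [2] {0,1,2,3}
  [3] {3}
  [4] {0,1,2,3}
  [5] {0,1,2,3}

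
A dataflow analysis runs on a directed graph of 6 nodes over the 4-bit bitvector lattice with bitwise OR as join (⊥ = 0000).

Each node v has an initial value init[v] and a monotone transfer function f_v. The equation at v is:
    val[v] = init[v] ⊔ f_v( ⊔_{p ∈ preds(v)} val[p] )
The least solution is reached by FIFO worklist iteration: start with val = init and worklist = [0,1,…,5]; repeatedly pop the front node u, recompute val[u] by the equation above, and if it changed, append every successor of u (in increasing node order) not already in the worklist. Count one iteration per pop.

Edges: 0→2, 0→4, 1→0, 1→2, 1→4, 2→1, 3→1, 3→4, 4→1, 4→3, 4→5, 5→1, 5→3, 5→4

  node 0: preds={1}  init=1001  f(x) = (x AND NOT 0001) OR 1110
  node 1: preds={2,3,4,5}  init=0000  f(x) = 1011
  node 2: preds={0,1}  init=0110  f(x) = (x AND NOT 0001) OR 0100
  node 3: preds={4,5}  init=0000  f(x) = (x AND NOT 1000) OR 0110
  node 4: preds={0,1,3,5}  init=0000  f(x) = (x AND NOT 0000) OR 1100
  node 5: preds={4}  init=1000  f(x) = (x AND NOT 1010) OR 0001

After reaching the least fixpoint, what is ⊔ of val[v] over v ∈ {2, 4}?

1111

Iteration log — 11 steps:
  step 1. node 0  ⊔preds=0000  new=1111  old=1001  +wl: 
  step 2. node 1  ⊔preds=1110  new=1011  old=0000  +wl: 0
  step 3. node 2  ⊔preds=1111  new=1110  old=0110  +wl: 1
  step 4. node 3  ⊔preds=1000  new=0110  old=0000  +wl: 
  step 5. node 4  ⊔preds=1111  new=1111  old=0000  +wl: 3
  step 6. node 5  ⊔preds=1111  new=1101  old=1000  +wl: 4
  step 7. node 0  ⊔preds=1011  new=1111  stable
  step 8. node 1  ⊔preds=1111  new=1011  stable
  step 9. node 3  ⊔preds=1111  new=0111  old=0110  +wl: 1
  step 10. node 4  ⊔preds=1111  new=1111  stable
  step 11. node 1  ⊔preds=1111  new=1011  stable

Least fixpoint reached:
  node 0: 1111
  node 1: 1011
  node 2: 1110
  node 3: 0111
  node 4: 1111
  node 5: 1101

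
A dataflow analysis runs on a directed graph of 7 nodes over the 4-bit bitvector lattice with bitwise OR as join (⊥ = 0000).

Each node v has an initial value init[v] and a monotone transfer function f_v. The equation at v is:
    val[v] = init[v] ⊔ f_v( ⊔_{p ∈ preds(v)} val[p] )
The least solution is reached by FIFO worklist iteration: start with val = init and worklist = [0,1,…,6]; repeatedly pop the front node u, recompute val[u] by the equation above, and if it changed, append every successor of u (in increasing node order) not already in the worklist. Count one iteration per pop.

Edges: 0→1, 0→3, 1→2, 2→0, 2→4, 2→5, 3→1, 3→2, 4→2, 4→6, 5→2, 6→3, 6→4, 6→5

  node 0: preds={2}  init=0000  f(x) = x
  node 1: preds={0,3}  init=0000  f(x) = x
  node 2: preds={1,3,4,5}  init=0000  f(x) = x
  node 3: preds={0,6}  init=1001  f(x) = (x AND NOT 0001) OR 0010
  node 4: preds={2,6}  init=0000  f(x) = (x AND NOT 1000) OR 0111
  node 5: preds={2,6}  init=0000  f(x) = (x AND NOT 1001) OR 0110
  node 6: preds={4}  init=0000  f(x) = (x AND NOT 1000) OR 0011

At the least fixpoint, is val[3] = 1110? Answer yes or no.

no

Trace (17 dequeues):
  [1] u=0 | in 0000 | out 0000 | ==
  [2] u=1 | in 1001 | out 1001 | prev 0000 | push {}
  [3] u=2 | in 1001 | out 1001 | prev 0000 | push {0}
  [4] u=3 | in 0000 | out 1011 | prev 1001 | push {1,2}
  [5] u=4 | in 1001 | out 0111 | prev 0000 | push {}
  [6] u=5 | in 1001 | out 0110 | prev 0000 | push {}
  [7] u=6 | in 0111 | out 0111 | prev 0000 | push {3,4,5}
  [8] u=0 | in 1001 | out 1001 | prev 0000 | push {}
  [9] u=1 | in 1011 | out 1011 | prev 1001 | push {}
  [10] u=2 | in 1111 | out 1111 | prev 1001 | push {0}
  [11] u=3 | in 1111 | out 1111 | prev 1011 | push {1,2}
  [12] u=4 | in 1111 | out 0111 | ==
  [13] u=5 | in 1111 | out 0110 | ==
  [14] u=0 | in 1111 | out 1111 | prev 1001 | push {3}
  [15] u=1 | in 1111 | out 1111 | prev 1011 | push {}
  [16] u=2 | in 1111 | out 1111 | ==
  [17] u=3 | in 1111 | out 1111 | ==

Converged values:
  [0] 1111
  [1] 1111
  [2] 1111
  [3] 1111
  [4] 0111
  [5] 0110
  [6] 0111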